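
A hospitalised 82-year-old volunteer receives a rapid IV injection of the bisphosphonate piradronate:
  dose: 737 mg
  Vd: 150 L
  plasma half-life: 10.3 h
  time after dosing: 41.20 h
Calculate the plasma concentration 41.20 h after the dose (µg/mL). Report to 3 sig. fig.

C₀ = Dose / Vd = 737.0 / 150 = 4.913 mg/L
k = ln2 / t½ = 0.693147 / 10.3 = 0.06730 h⁻¹
t / t½ = 41.20 / 10.3 = 4 half-lives
C = C₀ × (1/2)^4 = 4.913 × 0.06250 = 0.3071 mg/L
(0.3071 mg/L = 0.3071 µg/mL)

0.307 µg/mL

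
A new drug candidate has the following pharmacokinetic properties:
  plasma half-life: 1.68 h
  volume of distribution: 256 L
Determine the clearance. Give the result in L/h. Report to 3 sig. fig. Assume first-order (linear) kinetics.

106 L/h

k = ln2 / t½ = 0.693147 / 1.68 = 0.4126 h⁻¹
CL = k × Vd = 0.4126 × 256 = 105.6 L/h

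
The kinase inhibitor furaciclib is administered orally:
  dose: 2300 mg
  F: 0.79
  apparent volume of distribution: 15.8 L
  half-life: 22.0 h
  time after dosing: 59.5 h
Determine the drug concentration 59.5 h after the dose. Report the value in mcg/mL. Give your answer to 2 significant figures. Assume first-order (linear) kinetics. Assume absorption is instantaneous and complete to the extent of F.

18 mcg/mL

Amount reaching circulation = F × Dose = 0.79 × 2300 = 1817 mg
C₀ = F·Dose / Vd = 1817 / 15.8 = 115.0 mg/L
k = ln2 / t½ = 0.693147 / 22.0 = 0.03151 h⁻¹
C = C₀ · e^(−k·t) = 115.0 × e^(−0.03151 × 59.5)
  = 115.0 × 0.1534 = 17.64 mg/L
(17.64 mg/L = 17.64 mcg/mL)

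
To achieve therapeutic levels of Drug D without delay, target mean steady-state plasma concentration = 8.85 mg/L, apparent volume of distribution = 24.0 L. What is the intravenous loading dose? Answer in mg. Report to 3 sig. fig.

LD = Css × Vd = 8.85 × 24.0 = 212.4 mg

212 mg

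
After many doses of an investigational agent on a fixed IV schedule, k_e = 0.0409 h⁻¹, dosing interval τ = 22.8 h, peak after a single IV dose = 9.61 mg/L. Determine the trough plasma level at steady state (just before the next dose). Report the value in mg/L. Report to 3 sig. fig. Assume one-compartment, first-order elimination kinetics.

6.24 mg/L

e^(−kτ) = e^(−0.04090 × 22.8) = 0.3936
Accumulation ratio R = 1 / (1 − e^(−kτ)) = 1 / (1 − 0.3936) = 1.649
Steady-state trough = C₀ × R × e^(−kτ) = 9.61 × 1.649 × 0.3936 = 6.237 mg/L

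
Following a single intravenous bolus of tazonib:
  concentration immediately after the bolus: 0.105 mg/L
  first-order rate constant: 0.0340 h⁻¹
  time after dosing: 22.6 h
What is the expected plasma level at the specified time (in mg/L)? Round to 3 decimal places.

C = C₀ · e^(−k·t) = 0.1050 × e^(−0.03400 × 22.6)
  = 0.1050 × 0.4638 = 0.04870 mg/L

0.049 mg/L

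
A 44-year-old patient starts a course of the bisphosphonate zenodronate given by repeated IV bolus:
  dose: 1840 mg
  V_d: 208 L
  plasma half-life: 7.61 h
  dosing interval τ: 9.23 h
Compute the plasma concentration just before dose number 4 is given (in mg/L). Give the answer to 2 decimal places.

6.17 mg/L

C₀ per dose = Dose / Vd = 1840 / 208 = 8.846 mg/L
k = ln2 / t½ = 0.693147 / 7.61 = 0.09108 h⁻¹
Fraction remaining after one interval: r = e^(−kτ) = e^(−0.09108 × 9.23) = 0.4314
Before dose 4, 3 doses have been given (aged 1τ, 2τ, 3τ).
C_trough = C₀ × (r + r² + … + r^3) = C₀ × r(1−r^3)/(1−r)
        = 8.846 × 0.4314 × (1 − 0.08029) / (1 − 0.4314) = 6.173 mg/L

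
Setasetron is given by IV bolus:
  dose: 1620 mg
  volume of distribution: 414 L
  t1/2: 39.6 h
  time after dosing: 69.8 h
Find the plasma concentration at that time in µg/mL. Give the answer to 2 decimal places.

1.15 µg/mL

C₀ = Dose / Vd = 1620 / 414 = 3.913 mg/L
k = ln2 / t½ = 0.693147 / 39.6 = 0.01750 h⁻¹
C = C₀ · e^(−k·t) = 3.913 × e^(−0.01750 × 69.8)
  = 3.913 × 0.2948 = 1.154 mg/L
(1.154 mg/L = 1.154 µg/mL)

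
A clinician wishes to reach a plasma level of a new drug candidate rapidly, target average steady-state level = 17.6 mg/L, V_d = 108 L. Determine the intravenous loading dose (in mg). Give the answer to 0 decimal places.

LD = Css × Vd = 17.6 × 108 = 1901 mg

1901 mg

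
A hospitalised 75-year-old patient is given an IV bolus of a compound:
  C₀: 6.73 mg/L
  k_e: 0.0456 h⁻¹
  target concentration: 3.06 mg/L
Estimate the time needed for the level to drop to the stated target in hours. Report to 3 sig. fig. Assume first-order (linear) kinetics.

t = ln(C₀ / C) / k = ln(6.730 / 3.06) / 0.04560
  = ln(2.199) / 0.04560 = 0.7880 / 0.04560 = 17.28 h

17.3 h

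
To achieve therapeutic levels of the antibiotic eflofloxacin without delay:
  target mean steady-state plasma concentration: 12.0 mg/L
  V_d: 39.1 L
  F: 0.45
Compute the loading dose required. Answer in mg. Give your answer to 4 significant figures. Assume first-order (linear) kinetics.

1043 mg

LD = Css × Vd / F = 12.0 × 39.1 / 0.45 = 1043 mg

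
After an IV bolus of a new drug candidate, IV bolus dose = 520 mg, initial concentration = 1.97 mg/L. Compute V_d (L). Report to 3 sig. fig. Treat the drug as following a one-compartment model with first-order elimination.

264 L

Vd = Dose / C₀ = 520.0 / 1.97 = 264.0 L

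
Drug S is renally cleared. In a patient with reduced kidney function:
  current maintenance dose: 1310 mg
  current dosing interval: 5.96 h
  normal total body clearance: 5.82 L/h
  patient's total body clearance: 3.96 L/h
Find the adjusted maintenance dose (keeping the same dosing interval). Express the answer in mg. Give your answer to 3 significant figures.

To keep the same average steady-state level, dosing rate must scale with clearance.
CL ratio = 3.96 / 5.82 = 0.6804
New dose (same interval) = 1310 × 0.6804 = 891.3 mg

891 mg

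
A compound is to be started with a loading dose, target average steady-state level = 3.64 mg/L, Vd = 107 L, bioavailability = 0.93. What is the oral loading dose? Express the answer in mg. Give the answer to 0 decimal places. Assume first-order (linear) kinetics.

LD = Css × Vd / F = 3.64 × 107 / 0.93 = 418.8 mg

419 mg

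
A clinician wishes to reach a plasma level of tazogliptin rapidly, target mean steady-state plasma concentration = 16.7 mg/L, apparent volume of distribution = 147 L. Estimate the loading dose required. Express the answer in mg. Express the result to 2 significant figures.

LD = Css × Vd = 16.7 × 147 = 2455 mg

2500 mg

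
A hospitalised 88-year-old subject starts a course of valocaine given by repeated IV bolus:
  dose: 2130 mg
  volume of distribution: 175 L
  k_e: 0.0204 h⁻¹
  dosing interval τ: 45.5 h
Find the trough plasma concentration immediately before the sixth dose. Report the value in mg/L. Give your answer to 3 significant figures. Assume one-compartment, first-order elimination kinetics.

C₀ per dose = Dose / Vd = 2130 / 175 = 12.17 mg/L
Fraction remaining after one interval: r = e^(−kτ) = e^(−0.02040 × 45.5) = 0.3953
Before dose 6, 5 doses have been given (aged 1τ, 2τ, 3τ, 4τ, 5τ).
C_trough = C₀ × (r + r² + … + r^5) = C₀ × r(1−r^5)/(1−r)
        = 12.17 × 0.3953 × (1 − 0.009652) / (1 − 0.3953) = 7.879 mg/L

7.88 mg/L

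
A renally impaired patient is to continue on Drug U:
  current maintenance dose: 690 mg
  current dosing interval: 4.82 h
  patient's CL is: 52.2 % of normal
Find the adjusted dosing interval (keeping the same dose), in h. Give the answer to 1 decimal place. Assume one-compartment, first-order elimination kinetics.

9.2 h

To keep the same average steady-state level, dosing rate must scale with clearance.
CL ratio = 52.2 / 100 = 0.5220
New interval (same dose) = 4.82 / 0.5220 = 9.234 h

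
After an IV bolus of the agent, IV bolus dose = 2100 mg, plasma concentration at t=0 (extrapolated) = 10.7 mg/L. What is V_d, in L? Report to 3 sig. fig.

Vd = Dose / C₀ = 2100 / 10.7 = 196.3 L

196 L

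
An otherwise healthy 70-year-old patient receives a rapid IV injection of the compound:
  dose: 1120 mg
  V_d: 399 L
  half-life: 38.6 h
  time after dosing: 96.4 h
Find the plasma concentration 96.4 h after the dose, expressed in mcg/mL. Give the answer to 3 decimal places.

C₀ = Dose / Vd = 1120 / 399 = 2.807 mg/L
k = ln2 / t½ = 0.693147 / 38.6 = 0.01796 h⁻¹
C = C₀ · e^(−k·t) = 2.807 × e^(−0.01796 × 96.4)
  = 2.807 × 0.1770 = 0.4968 mg/L
(0.4968 mg/L = 0.4968 mcg/mL)

0.497 mcg/mL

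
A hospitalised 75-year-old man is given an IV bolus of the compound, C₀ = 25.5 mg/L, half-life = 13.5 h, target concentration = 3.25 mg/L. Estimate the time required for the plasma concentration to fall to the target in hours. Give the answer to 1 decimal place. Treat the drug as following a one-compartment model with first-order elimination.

40.1 h

k = ln2 / t½ = 0.693147 / 13.5 = 0.05134 h⁻¹
t = ln(C₀ / C) / k = ln(25.50 / 3.25) / 0.05134
  = ln(7.846) / 0.05134 = 2.060 / 0.05134 = 40.12 h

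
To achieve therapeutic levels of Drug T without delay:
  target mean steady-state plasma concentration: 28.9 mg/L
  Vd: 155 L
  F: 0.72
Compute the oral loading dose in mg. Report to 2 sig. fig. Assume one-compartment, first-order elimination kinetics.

6200 mg

LD = Css × Vd / F = 28.9 × 155 / 0.72 = 6222 mg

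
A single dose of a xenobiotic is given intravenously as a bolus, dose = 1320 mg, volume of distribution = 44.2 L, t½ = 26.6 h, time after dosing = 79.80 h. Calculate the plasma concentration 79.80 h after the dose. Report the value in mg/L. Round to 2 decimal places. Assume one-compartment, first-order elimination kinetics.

C₀ = Dose / Vd = 1320 / 44.2 = 29.86 mg/L
k = ln2 / t½ = 0.693147 / 26.6 = 0.02606 h⁻¹
t / t½ = 79.80 / 26.6 = 3 half-lives
C = C₀ × (1/2)^3 = 29.86 × 0.1250 = 3.733 mg/L

3.73 mg/L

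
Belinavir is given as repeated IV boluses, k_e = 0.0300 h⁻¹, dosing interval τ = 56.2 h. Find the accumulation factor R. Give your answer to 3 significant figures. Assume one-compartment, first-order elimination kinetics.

1.23

e^(−kτ) = e^(−0.03000 × 56.2) = 0.1853
Accumulation ratio R = 1 / (1 − e^(−kτ)) = 1 / (1 − 0.1853) = 1.227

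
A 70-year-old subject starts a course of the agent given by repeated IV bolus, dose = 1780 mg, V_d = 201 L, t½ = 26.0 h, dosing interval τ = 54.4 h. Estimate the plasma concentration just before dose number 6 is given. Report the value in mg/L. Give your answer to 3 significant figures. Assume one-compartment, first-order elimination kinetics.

C₀ per dose = Dose / Vd = 1780 / 201 = 8.856 mg/L
k = ln2 / t½ = 0.693147 / 26.0 = 0.02666 h⁻¹
Fraction remaining after one interval: r = e^(−kτ) = e^(−0.02666 × 54.4) = 0.2345
Before dose 6, 5 doses have been given (aged 1τ, 2τ, 3τ, 4τ, 5τ).
C_trough = C₀ × (r + r² + … + r^5) = C₀ × r(1−r^5)/(1−r)
        = 8.856 × 0.2345 × (1 − 0.0007091) / (1 − 0.2345) = 2.711 mg/L

2.71 mg/L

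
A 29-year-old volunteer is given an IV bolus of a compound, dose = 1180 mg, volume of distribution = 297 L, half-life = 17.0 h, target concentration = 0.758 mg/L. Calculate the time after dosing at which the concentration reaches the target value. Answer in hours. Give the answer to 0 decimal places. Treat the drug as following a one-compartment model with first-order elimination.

C₀ = Dose / Vd = 1180 / 297 = 3.973 mg/L
k = ln2 / t½ = 0.693147 / 17.0 = 0.04077 h⁻¹
t = ln(C₀ / C) / k = ln(3.973 / 0.758) / 0.04077
  = ln(5.241) / 0.04077 = 1.657 / 0.04077 = 40.64 h

41 h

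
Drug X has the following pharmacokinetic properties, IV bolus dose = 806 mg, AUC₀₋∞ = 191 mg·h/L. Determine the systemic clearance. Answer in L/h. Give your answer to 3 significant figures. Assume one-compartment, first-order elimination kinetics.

CL = Dose / AUC = 806 / 191 = 4.220 L/h

4.22 L/h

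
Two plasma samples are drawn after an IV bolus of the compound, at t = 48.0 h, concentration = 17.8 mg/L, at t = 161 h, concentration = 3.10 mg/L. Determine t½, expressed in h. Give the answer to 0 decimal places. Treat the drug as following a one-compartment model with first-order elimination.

k = ln(C₁/C₂) / (t₂ − t₁) = ln(17.8/3.10) / (161 − 48.0)
  = 1.748 / 113.0 = 0.01547 h⁻¹
t½ = ln2 / k = 0.693147 / 0.01547 = 44.81 h

45 h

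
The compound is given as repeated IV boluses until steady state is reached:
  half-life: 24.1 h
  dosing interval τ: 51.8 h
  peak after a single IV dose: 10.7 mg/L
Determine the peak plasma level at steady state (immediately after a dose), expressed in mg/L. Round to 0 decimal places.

k = ln2 / t½ = 0.693147 / 24.1 = 0.02876 h⁻¹
e^(−kτ) = e^(−0.02876 × 51.8) = 0.2254
Accumulation ratio R = 1 / (1 − e^(−kτ)) = 1 / (1 − 0.2254) = 1.291
Steady-state peak = C₀ × R = 10.7 × 1.291 = 13.81 mg/L

14 mg/L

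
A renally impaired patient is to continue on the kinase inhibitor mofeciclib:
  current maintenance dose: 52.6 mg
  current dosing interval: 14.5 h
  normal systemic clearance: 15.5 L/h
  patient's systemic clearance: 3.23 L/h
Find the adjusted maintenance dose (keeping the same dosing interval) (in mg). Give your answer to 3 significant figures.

To keep the same average steady-state level, dosing rate must scale with clearance.
CL ratio = 3.23 / 15.5 = 0.2084
New dose (same interval) = 52.6 × 0.2084 = 10.96 mg

11.0 mg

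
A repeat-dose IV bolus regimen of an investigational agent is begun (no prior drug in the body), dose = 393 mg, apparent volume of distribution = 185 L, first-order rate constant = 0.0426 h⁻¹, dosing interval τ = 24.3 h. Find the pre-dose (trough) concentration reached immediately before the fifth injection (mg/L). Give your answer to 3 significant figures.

1.15 mg/L

C₀ per dose = Dose / Vd = 393 / 185 = 2.124 mg/L
Fraction remaining after one interval: r = e^(−kτ) = e^(−0.04260 × 24.3) = 0.3552
Before dose 5, 4 doses have been given (aged 1τ, 2τ, 3τ, 4τ).
C_trough = C₀ × (r + r² + … + r^4) = C₀ × r(1−r^4)/(1−r)
        = 2.124 × 0.3552 × (1 − 0.01592) / (1 − 0.3552) = 1.151 mg/L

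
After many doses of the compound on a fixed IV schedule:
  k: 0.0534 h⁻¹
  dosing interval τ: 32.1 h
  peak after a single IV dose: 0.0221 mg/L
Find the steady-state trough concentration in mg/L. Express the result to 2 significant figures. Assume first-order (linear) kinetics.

0.0049 mg/L

e^(−kτ) = e^(−0.05340 × 32.1) = 0.1801
Accumulation ratio R = 1 / (1 − e^(−kτ)) = 1 / (1 − 0.1801) = 1.220
Steady-state trough = C₀ × R × e^(−kτ) = 0.0221 × 1.220 × 0.1801 = 0.004856 mg/L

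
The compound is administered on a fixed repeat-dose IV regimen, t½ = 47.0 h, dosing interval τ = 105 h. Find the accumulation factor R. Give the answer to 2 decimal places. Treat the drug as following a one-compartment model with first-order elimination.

k = ln2 / t½ = 0.693147 / 47.0 = 0.01475 h⁻¹
e^(−kτ) = e^(−0.01475 × 105) = 0.2125
Accumulation ratio R = 1 / (1 − e^(−kτ)) = 1 / (1 − 0.2125) = 1.270

1.27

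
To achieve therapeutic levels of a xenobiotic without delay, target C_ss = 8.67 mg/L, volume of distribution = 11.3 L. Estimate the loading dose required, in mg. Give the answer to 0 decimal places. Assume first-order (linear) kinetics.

98 mg

LD = Css × Vd = 8.67 × 11.3 = 97.97 mg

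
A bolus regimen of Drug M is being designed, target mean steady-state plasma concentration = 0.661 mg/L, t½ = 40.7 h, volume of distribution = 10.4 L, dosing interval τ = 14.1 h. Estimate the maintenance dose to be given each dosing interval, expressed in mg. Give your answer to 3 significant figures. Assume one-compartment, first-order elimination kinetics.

k = ln2 / t½ = 0.693147 / 40.7 = 0.01703 h⁻¹
CL = k × Vd = 0.01703 × 10.4 = 0.1771 L/h
At steady state, Dose/τ = Css × CL.
Dose = Css × CL × τ = 0.661 × 0.1771 × 14.1 = 1.651 mg

1.65 mg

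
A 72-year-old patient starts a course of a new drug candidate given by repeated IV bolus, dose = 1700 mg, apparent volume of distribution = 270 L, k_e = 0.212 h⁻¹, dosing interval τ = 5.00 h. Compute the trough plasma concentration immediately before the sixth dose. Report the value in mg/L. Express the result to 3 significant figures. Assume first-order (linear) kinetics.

3.32 mg/L

C₀ per dose = Dose / Vd = 1700 / 270 = 6.296 mg/L
Fraction remaining after one interval: r = e^(−kτ) = e^(−0.2120 × 5.00) = 0.3465
Before dose 6, 5 doses have been given (aged 1τ, 2τ, 3τ, 4τ, 5τ).
C_trough = C₀ × (r + r² + … + r^5) = C₀ × r(1−r^5)/(1−r)
        = 6.296 × 0.3465 × (1 − 0.004995) / (1 − 0.3465) = 3.322 mg/L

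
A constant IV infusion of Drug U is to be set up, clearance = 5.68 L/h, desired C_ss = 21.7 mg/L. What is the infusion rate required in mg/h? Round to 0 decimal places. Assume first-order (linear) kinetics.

At steady state, infusion rate R₀ = Css × CL = 21.7 × 5.680 = 123.3 mg/h

123 mg/h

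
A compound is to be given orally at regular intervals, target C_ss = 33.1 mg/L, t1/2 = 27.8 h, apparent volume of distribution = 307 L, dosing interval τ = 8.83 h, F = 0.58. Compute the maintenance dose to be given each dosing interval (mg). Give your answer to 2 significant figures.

3900 mg

k = ln2 / t½ = 0.693147 / 27.8 = 0.02493 h⁻¹
CL = k × Vd = 0.02493 × 307 = 7.654 L/h
At steady state, F × (Dose/τ) = Css × CL.
Dose = Css × CL × τ / F = 33.1 × 7.654 × 8.83 / 0.58 = 3857 mg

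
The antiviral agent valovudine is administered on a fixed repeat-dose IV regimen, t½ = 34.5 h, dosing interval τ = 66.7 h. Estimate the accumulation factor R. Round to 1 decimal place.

1.4

k = ln2 / t½ = 0.693147 / 34.5 = 0.02009 h⁻¹
e^(−kτ) = e^(−0.02009 × 66.7) = 0.2618
Accumulation ratio R = 1 / (1 − e^(−kτ)) = 1 / (1 − 0.2618) = 1.355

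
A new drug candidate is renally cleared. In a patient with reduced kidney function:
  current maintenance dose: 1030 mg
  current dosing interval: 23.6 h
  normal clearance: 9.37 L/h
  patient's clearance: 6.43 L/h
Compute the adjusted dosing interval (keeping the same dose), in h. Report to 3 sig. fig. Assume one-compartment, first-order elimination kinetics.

34.4 h

To keep the same average steady-state level, dosing rate must scale with clearance.
CL ratio = 6.43 / 9.37 = 0.6862
New interval (same dose) = 23.6 / 0.6862 = 34.39 h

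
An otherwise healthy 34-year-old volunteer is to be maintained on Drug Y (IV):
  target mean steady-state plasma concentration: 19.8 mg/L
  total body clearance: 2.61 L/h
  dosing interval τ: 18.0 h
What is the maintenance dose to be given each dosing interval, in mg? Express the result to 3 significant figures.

At steady state, Dose/τ = Css × CL.
Dose = Css × CL × τ = 19.8 × 2.610 × 18.0 = 930.2 mg

930 mg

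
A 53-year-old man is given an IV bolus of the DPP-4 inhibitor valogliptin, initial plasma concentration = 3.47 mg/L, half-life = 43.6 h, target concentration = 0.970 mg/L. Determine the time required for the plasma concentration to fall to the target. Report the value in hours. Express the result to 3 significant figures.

k = ln2 / t½ = 0.693147 / 43.6 = 0.01590 h⁻¹
t = ln(C₀ / C) / k = ln(3.470 / 0.970) / 0.01590
  = ln(3.577) / 0.01590 = 1.275 / 0.01590 = 80.19 h

80.2 h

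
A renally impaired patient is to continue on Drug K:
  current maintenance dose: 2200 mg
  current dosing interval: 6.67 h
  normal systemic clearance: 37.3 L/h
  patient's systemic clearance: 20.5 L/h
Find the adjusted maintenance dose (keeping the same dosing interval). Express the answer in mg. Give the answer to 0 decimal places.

1209 mg

To keep the same average steady-state level, dosing rate must scale with clearance.
CL ratio = 20.5 / 37.3 = 0.5496
New dose (same interval) = 2200 × 0.5496 = 1209 mg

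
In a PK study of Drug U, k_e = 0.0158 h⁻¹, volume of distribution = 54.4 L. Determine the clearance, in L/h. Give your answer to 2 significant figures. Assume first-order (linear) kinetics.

0.86 L/h

CL = k × Vd = 0.0158 × 54.4 = 0.8595 L/h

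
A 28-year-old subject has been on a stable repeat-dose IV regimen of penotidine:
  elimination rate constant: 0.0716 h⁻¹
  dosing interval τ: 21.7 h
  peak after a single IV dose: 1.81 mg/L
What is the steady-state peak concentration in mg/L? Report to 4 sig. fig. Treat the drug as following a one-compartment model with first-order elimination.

e^(−kτ) = e^(−0.07160 × 21.7) = 0.2115
Accumulation ratio R = 1 / (1 − e^(−kτ)) = 1 / (1 − 0.2115) = 1.268
Steady-state peak = C₀ × R = 1.81 × 1.268 = 2.295 mg/L

2.295 mg/L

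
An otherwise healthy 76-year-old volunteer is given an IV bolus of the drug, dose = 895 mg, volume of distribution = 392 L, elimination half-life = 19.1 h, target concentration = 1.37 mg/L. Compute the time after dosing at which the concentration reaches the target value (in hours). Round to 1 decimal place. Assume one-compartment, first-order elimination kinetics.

C₀ = Dose / Vd = 895.0 / 392 = 2.283 mg/L
k = ln2 / t½ = 0.693147 / 19.1 = 0.03629 h⁻¹
t = ln(C₀ / C) / k = ln(2.283 / 1.37) / 0.03629
  = ln(1.666) / 0.03629 = 0.5104 / 0.03629 = 14.06 h

14.1 h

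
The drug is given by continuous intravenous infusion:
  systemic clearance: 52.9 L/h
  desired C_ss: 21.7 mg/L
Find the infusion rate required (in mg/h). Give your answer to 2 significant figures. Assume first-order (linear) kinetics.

At steady state, infusion rate R₀ = Css × CL = 21.7 × 52.90 = 1148 mg/h

1100 mg/h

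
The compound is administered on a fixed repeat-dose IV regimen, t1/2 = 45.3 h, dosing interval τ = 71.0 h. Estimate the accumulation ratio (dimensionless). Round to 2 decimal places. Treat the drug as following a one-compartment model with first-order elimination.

k = ln2 / t½ = 0.693147 / 45.3 = 0.01530 h⁻¹
e^(−kτ) = e^(−0.01530 × 71.0) = 0.3375
Accumulation ratio R = 1 / (1 − e^(−kτ)) = 1 / (1 − 0.3375) = 1.509

1.51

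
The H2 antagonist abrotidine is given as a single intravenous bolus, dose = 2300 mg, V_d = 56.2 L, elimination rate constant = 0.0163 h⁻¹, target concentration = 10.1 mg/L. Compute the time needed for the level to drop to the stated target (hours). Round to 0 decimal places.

86 h

C₀ = Dose / Vd = 2300 / 56.2 = 40.93 mg/L
t = ln(C₀ / C) / k = ln(40.93 / 10.1) / 0.01630
  = ln(4.052) / 0.01630 = 1.399 / 0.01630 = 85.83 h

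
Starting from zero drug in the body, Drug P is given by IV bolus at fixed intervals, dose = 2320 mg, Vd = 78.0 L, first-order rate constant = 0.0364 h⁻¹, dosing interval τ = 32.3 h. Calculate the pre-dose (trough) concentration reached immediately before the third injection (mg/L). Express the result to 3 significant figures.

12.0 mg/L

C₀ per dose = Dose / Vd = 2320 / 78.0 = 29.74 mg/L
Fraction remaining after one interval: r = e^(−kτ) = e^(−0.03640 × 32.3) = 0.3086
Before dose 3, 2 doses have been given (aged 1τ, 2τ).
C_trough = C₀ × (r + r²) = 29.74 × (0.3086 + 0.09523) = 12.01 mg/L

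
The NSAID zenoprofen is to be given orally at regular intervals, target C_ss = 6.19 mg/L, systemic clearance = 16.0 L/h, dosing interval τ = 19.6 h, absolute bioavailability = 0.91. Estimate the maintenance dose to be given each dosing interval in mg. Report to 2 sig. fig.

2100 mg

At steady state, F × (Dose/τ) = Css × CL.
Dose = Css × CL × τ / F = 6.19 × 16.00 × 19.6 / 0.91 = 2133 mg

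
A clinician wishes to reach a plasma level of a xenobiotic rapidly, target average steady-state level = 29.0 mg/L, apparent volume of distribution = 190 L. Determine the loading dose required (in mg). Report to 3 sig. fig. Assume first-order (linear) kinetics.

LD = Css × Vd = 29.0 × 190 = 5510 mg

5510 mg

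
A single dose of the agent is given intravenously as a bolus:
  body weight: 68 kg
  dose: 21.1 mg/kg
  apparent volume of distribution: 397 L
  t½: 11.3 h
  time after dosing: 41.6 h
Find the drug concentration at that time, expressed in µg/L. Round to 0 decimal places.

Total dose = 21.1 × 68 = 1435 mg
C₀ = Dose / Vd = 1435 / 397 = 3.615 mg/L
k = ln2 / t½ = 0.693147 / 11.3 = 0.06134 h⁻¹
C = C₀ · e^(−k·t) = 3.615 × e^(−0.06134 × 41.6)
  = 3.615 × 0.07795 = 0.2818 mg/L
Convert: 0.2818 mg/L × 1000 = 281.8 µg/L

282 µg/L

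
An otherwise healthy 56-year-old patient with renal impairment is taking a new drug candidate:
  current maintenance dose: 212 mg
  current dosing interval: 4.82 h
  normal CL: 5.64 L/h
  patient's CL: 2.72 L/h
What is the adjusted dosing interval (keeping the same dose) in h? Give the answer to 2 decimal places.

To keep the same average steady-state level, dosing rate must scale with clearance.
CL ratio = 2.72 / 5.64 = 0.4823
New interval (same dose) = 4.82 / 0.4823 = 9.994 h

9.99 h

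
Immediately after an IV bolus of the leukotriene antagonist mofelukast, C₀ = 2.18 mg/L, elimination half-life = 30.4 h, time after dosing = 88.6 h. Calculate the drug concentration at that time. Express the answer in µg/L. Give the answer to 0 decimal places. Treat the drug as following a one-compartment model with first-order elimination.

289 µg/L

k = ln2 / t½ = 0.693147 / 30.4 = 0.02280 h⁻¹
C = C₀ · e^(−k·t) = 2.180 × e^(−0.02280 × 88.6)
  = 2.180 × 0.1326 = 0.2891 mg/L
Convert: 0.2891 mg/L × 1000 = 289.1 µg/L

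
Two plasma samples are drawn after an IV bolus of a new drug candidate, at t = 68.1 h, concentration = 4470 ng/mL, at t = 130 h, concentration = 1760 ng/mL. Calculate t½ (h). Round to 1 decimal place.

46.0 h

k = ln(C₁/C₂) / (t₂ − t₁) = ln(4470/1760) / (130 − 68.1)
  = 0.9321 / 61.90 = 0.01506 h⁻¹
t½ = ln2 / k = 0.693147 / 0.01506 = 46.03 h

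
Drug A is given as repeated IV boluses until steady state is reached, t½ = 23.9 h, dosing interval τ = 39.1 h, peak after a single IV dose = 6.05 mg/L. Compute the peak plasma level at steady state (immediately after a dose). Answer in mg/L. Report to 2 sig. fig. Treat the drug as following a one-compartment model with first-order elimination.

k = ln2 / t½ = 0.693147 / 23.9 = 0.02900 h⁻¹
e^(−kτ) = e^(−0.02900 × 39.1) = 0.3218
Accumulation ratio R = 1 / (1 − e^(−kτ)) = 1 / (1 − 0.3218) = 1.474
Steady-state peak = C₀ × R = 6.05 × 1.474 = 8.918 mg/L

8.9 mg/L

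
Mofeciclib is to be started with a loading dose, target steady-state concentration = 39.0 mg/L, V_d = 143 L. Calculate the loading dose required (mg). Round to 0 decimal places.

5577 mg

LD = Css × Vd = 39.0 × 143 = 5577 mg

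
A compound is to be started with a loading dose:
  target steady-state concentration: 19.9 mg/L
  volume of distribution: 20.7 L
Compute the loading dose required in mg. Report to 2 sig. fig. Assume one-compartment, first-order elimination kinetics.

LD = Css × Vd = 19.9 × 20.7 = 411.9 mg

410 mg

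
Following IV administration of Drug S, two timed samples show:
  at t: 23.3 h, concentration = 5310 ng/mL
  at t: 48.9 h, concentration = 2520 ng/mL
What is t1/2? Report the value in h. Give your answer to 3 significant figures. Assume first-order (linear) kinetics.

k = ln(C₁/C₂) / (t₂ − t₁) = ln(5310/2520) / (48.9 − 23.3)
  = 0.7453 / 25.60 = 0.02911 h⁻¹
t½ = ln2 / k = 0.693147 / 0.02911 = 23.81 h

23.8 h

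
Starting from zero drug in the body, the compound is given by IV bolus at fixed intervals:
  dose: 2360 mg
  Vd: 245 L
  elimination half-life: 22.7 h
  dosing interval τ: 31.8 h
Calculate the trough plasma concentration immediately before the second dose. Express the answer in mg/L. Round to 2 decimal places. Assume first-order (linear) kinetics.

C₀ per dose = Dose / Vd = 2360 / 245 = 9.633 mg/L
k = ln2 / t½ = 0.693147 / 22.7 = 0.03054 h⁻¹
Fraction remaining after one interval: r = e^(−kτ) = e^(−0.03054 × 31.8) = 0.3786
Before dose 2, 1 dose has been given (aged 1τ).
C_trough = C₀ × r = 9.633 × 0.3786 = 3.647 mg/L

3.65 mg/L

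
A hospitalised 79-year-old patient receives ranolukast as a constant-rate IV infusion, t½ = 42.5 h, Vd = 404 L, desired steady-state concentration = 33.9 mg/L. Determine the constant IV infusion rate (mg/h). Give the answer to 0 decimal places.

223 mg/h

k = ln2 / t½ = 0.693147 / 42.5 = 0.01631 h⁻¹
CL = k × Vd = 0.01631 × 404 = 6.589 L/h
At steady state, infusion rate R₀ = Css × CL = 33.9 × 6.589 = 223.4 mg/h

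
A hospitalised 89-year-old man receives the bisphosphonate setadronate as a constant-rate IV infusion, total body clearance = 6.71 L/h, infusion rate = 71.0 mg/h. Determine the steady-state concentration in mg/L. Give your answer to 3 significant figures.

At steady state Css = R₀ / CL = 71.0 / 6.710 = 10.58 mg/L

10.6 mg/L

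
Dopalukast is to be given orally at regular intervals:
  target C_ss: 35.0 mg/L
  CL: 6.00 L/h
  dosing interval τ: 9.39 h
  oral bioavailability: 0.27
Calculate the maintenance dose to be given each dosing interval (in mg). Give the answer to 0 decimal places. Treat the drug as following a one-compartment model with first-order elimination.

7303 mg

At steady state, F × (Dose/τ) = Css × CL.
Dose = Css × CL × τ / F = 35.0 × 6.000 × 9.39 / 0.27 = 7303 mg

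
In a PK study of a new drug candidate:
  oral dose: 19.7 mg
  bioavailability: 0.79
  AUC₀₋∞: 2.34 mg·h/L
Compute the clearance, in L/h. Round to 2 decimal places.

6.65 L/h

CL = F·Dose / AUC = 0.79 × 19.7 / 2.34 = 6.651 L/h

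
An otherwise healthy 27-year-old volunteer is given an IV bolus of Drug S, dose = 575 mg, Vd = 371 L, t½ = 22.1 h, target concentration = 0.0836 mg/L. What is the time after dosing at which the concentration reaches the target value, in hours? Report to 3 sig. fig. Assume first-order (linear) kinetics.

C₀ = Dose / Vd = 575.0 / 371 = 1.550 mg/L
k = ln2 / t½ = 0.693147 / 22.1 = 0.03136 h⁻¹
t = ln(C₀ / C) / k = ln(1.550 / 0.0836) / 0.03136
  = ln(18.54) / 0.03136 = 2.920 / 0.03136 = 93.11 h

93.1 h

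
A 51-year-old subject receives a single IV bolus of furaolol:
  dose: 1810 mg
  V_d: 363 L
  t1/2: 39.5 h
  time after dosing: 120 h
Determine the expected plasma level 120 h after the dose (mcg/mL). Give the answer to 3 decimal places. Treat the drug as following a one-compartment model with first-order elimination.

C₀ = Dose / Vd = 1810 / 363 = 4.986 mg/L
k = ln2 / t½ = 0.693147 / 39.5 = 0.01755 h⁻¹
C = C₀ · e^(−k·t) = 4.986 × e^(−0.01755 × 120)
  = 4.986 × 0.1217 = 0.6068 mg/L
(0.6068 mg/L = 0.6068 mcg/mL)

0.607 mcg/mL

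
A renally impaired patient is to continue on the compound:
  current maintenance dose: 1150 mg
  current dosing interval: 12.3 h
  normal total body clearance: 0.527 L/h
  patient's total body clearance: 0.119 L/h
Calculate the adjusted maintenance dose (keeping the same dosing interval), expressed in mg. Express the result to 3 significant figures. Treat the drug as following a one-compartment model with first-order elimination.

260 mg

To keep the same average steady-state level, dosing rate must scale with clearance.
CL ratio = 0.119 / 0.527 = 0.2258
New dose (same interval) = 1150 × 0.2258 = 259.7 mg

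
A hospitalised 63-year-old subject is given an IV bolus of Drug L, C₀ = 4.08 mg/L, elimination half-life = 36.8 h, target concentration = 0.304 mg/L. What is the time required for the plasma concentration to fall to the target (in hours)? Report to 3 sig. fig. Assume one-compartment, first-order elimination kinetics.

k = ln2 / t½ = 0.693147 / 36.8 = 0.01884 h⁻¹
t = ln(C₀ / C) / k = ln(4.080 / 0.304) / 0.01884
  = ln(13.42) / 0.01884 = 2.597 / 0.01884 = 137.8 h

138 h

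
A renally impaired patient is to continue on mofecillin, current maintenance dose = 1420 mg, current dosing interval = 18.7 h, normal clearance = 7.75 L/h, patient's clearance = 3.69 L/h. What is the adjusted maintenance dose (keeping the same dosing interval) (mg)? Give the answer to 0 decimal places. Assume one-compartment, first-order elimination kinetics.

676 mg

To keep the same average steady-state level, dosing rate must scale with clearance.
CL ratio = 3.69 / 7.75 = 0.4761
New dose (same interval) = 1420 × 0.4761 = 676.1 mg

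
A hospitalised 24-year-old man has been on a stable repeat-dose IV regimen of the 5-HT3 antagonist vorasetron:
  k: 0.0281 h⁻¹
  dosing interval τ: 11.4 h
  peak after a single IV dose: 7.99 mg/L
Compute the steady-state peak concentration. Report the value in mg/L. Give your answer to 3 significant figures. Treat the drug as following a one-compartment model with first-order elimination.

29.2 mg/L

e^(−kτ) = e^(−0.02810 × 11.4) = 0.7259
Accumulation ratio R = 1 / (1 − e^(−kτ)) = 1 / (1 − 0.7259) = 3.648
Steady-state peak = C₀ × R = 7.99 × 3.648 = 29.15 mg/L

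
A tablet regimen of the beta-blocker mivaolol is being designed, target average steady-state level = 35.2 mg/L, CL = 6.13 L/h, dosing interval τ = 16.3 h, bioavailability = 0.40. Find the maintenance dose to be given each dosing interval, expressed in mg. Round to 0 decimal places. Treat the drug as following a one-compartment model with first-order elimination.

8793 mg

At steady state, F × (Dose/τ) = Css × CL.
Dose = Css × CL × τ / F = 35.2 × 6.130 × 16.3 / 0.40 = 8793 mg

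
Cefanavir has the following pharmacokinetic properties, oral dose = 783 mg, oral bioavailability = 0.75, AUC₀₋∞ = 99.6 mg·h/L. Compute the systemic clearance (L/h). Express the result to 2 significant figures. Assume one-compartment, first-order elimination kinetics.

CL = F·Dose / AUC = 0.75 × 783 / 99.6 = 5.896 L/h

5.9 L/h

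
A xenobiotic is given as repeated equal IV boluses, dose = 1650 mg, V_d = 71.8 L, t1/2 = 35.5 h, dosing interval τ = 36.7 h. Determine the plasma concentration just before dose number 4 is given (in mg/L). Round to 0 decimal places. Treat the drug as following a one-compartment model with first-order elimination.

C₀ per dose = Dose / Vd = 1650 / 71.8 = 22.98 mg/L
k = ln2 / t½ = 0.693147 / 35.5 = 0.01953 h⁻¹
Fraction remaining after one interval: r = e^(−kτ) = e^(−0.01953 × 36.7) = 0.4883
Before dose 4, 3 doses have been given (aged 1τ, 2τ, 3τ).
C_trough = C₀ × (r + r² + … + r^3) = C₀ × r(1−r^3)/(1−r)
        = 22.98 × 0.4883 × (1 − 0.1164) / (1 − 0.4883) = 19.38 mg/L

19 mg/L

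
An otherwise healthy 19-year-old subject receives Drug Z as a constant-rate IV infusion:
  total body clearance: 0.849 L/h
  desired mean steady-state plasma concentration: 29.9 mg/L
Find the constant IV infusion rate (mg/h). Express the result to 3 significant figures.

25.4 mg/h

At steady state, infusion rate R₀ = Css × CL = 29.9 × 0.8490 = 25.39 mg/h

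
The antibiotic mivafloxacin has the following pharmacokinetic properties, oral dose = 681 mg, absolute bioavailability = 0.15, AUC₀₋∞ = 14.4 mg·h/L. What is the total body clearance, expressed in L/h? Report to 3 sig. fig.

CL = F·Dose / AUC = 0.15 × 681 / 14.4 = 7.094 L/h

7.09 L/h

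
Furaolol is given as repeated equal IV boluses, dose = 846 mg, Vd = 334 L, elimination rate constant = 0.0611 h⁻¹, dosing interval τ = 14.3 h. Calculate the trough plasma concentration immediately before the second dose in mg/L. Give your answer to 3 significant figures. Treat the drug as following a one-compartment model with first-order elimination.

1.06 mg/L

C₀ per dose = Dose / Vd = 846 / 334 = 2.533 mg/L
Fraction remaining after one interval: r = e^(−kτ) = e^(−0.06110 × 14.3) = 0.4174
Before dose 2, 1 dose has been given (aged 1τ).
C_trough = C₀ × r = 2.533 × 0.4174 = 1.057 mg/L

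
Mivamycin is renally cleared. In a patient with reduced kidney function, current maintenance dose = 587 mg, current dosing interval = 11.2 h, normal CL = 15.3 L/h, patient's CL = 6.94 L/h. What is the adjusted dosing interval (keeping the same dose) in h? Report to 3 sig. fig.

24.7 h

To keep the same average steady-state level, dosing rate must scale with clearance.
CL ratio = 6.94 / 15.3 = 0.4536
New interval (same dose) = 11.2 / 0.4536 = 24.69 h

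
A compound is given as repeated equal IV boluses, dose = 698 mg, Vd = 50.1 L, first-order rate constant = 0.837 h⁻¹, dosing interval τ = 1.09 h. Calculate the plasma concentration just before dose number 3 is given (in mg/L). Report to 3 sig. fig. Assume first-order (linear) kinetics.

7.84 mg/L

C₀ per dose = Dose / Vd = 698 / 50.1 = 13.93 mg/L
Fraction remaining after one interval: r = e^(−kτ) = e^(−0.8370 × 1.09) = 0.4016
Before dose 3, 2 doses have been given (aged 1τ, 2τ).
C_trough = C₀ × (r + r²) = 13.93 × (0.4016 + 0.1613) = 7.841 mg/L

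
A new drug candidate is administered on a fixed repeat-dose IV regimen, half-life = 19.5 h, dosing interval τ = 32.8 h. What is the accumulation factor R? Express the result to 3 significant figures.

k = ln2 / t½ = 0.693147 / 19.5 = 0.03555 h⁻¹
e^(−kτ) = e^(−0.03555 × 32.8) = 0.3116
Accumulation ratio R = 1 / (1 − e^(−kτ)) = 1 / (1 − 0.3116) = 1.453

1.45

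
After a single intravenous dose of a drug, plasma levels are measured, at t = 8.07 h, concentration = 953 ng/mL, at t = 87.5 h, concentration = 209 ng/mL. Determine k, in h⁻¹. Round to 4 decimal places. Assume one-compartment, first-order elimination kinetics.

k = ln(C₁/C₂) / (t₂ − t₁) = ln(953/209) / (87.5 − 8.07)
  = 1.517 / 79.43 = 0.01910 h⁻¹

0.0191 h⁻¹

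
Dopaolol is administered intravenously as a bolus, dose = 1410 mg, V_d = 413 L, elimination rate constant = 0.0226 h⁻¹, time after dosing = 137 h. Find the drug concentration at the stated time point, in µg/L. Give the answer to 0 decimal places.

154 µg/L

C₀ = Dose / Vd = 1410 / 413 = 3.414 mg/L
C = C₀ · e^(−k·t) = 3.414 × e^(−0.02260 × 137)
  = 3.414 × 0.04522 = 0.1544 mg/L
Convert: 0.1544 mg/L × 1000 = 154.4 µg/L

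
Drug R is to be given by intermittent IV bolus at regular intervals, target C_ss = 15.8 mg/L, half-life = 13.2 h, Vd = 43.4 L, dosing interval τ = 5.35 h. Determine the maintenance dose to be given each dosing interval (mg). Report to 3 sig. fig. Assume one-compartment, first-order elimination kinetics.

193 mg

k = ln2 / t½ = 0.693147 / 13.2 = 0.05251 h⁻¹
CL = k × Vd = 0.05251 × 43.4 = 2.279 L/h
At steady state, Dose/τ = Css × CL.
Dose = Css × CL × τ = 15.8 × 2.279 × 5.35 = 192.6 mg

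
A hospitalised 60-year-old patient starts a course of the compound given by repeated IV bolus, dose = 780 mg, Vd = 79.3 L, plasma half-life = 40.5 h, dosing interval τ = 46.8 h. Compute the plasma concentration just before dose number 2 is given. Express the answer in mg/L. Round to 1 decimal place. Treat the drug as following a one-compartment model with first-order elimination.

C₀ per dose = Dose / Vd = 780 / 79.3 = 9.836 mg/L
k = ln2 / t½ = 0.693147 / 40.5 = 0.01711 h⁻¹
Fraction remaining after one interval: r = e^(−kτ) = e^(−0.01711 × 46.8) = 0.4490
Before dose 2, 1 dose has been given (aged 1τ).
C_trough = C₀ × r = 9.836 × 0.4490 = 4.416 mg/L

4.4 mg/L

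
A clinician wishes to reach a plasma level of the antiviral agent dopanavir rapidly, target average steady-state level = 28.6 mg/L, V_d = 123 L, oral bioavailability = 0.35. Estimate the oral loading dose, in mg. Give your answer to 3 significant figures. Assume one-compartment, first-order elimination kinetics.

10100 mg

LD = Css × Vd / F = 28.6 × 123 / 0.35 = 10050 mg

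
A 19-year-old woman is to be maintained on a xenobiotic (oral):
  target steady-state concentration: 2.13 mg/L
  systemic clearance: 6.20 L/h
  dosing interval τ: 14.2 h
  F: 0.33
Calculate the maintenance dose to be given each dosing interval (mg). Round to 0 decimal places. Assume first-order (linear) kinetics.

568 mg

At steady state, F × (Dose/τ) = Css × CL.
Dose = Css × CL × τ / F = 2.13 × 6.200 × 14.2 / 0.33 = 568.3 mg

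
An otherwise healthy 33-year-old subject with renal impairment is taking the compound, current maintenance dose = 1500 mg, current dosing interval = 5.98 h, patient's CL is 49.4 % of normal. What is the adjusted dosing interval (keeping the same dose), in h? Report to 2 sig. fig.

To keep the same average steady-state level, dosing rate must scale with clearance.
CL ratio = 49.4 / 100 = 0.4940
New interval (same dose) = 5.98 / 0.4940 = 12.11 h

12 h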